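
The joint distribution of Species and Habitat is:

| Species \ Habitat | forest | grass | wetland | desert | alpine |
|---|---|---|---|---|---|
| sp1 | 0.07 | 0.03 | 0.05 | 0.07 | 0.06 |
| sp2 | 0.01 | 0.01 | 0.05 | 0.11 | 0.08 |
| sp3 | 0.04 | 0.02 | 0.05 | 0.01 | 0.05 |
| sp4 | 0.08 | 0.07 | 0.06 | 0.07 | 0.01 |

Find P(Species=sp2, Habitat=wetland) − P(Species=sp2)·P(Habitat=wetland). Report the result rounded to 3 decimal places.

-0.005

P(Species=sp2) = 0.01 + 0.01 + 0.05 + 0.11 + 0.08 = 0.26.
P(Habitat=wetland) = 0.05 + 0.05 + 0.05 + 0.06 = 0.21.
P(Species=sp2, Habitat=wetland) − P(Species=sp2)P(Habitat=wetland) = 0.05 − 0.26×0.21 = -0.005.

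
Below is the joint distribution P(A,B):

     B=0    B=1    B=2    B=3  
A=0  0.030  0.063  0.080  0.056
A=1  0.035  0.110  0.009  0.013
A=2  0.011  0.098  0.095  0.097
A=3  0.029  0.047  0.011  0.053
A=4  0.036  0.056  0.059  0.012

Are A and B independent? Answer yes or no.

no

P(A=1) = 0.167 and P(B=1) = 0.374, so their product is 0.06246, but P(A=1, B=1) = 0.110. Since these differ, A and B are not independent.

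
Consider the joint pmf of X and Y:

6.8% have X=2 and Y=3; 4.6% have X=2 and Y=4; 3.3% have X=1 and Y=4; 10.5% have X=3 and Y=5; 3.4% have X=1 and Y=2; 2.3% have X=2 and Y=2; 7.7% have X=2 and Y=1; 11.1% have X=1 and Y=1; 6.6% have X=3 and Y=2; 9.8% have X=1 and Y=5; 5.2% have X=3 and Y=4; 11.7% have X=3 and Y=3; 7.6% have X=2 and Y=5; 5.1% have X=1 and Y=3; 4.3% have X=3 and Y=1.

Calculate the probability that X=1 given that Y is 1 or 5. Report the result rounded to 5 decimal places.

0.40980

P(Y=1) = 0.111 + 0.077 + 0.043 = 0.231.
P(Y=5) = 0.098 + 0.076 + 0.105 = 0.279.
P(Y ∈ {1, 5}) = 0.231 + 0.279 = 0.510; P(X=1, Y ∈ {1, 5}) = 0.111 + 0.098 = 0.209.
P(X=1 | Y ∈ {1, 5}) = 0.209/0.510 = 0.40980.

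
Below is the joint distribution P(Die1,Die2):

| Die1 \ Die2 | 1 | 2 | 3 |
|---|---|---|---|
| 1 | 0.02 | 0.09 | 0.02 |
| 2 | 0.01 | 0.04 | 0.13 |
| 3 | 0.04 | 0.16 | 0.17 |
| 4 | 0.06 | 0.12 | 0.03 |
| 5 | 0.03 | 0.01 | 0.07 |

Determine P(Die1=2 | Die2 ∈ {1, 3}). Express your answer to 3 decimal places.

P(Die2=1) = 0.02 + 0.01 + 0.04 + 0.06 + 0.03 = 0.16.
P(Die2=3) = 0.02 + 0.13 + 0.17 + 0.03 + 0.07 = 0.42.
P(Die2 ∈ {1, 3}) = 0.16 + 0.42 = 0.58; P(Die1=2, Die2 ∈ {1, 3}) = 0.01 + 0.13 = 0.14.
P(Die1=2 | Die2 ∈ {1, 3}) = 0.14/0.58 = 0.241.

0.241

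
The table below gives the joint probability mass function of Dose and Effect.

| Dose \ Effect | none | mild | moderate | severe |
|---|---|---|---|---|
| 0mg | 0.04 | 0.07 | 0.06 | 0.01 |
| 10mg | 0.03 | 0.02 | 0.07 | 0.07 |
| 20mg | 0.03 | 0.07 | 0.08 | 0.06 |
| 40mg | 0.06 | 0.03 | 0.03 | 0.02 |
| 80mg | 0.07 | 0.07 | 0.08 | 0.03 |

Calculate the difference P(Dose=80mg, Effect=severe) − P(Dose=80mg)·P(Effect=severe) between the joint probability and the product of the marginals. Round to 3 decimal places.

-0.018

P(Dose=80mg) = 0.07 + 0.07 + 0.08 + 0.03 = 0.25.
P(Effect=severe) = 0.01 + 0.07 + 0.06 + 0.02 + 0.03 = 0.19.
P(Dose=80mg, Effect=severe) − P(Dose=80mg)P(Effect=severe) = 0.03 − 0.25×0.19 = -0.018.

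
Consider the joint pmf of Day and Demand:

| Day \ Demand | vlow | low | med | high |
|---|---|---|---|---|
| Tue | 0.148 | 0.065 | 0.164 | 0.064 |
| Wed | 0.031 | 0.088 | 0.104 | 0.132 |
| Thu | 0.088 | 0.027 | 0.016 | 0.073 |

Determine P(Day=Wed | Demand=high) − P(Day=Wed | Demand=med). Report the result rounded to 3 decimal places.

0.125

P(Demand=high) = 0.064 + 0.132 + 0.073 = 0.269; P(Day=Wed | Demand=high) = 0.132/0.269 = 0.4907.
P(Demand=med) = 0.164 + 0.104 + 0.016 = 0.284; P(Day=Wed | Demand=med) = 0.104/0.284 = 0.3662.
Difference = 0.125.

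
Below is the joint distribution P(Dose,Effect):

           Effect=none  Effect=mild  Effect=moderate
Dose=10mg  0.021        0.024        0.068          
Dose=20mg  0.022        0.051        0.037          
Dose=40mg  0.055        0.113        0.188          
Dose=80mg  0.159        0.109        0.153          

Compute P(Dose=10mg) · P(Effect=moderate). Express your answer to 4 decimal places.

P(Dose=10mg) = 0.021 + 0.024 + 0.068 = 0.113.
P(Effect=moderate) = 0.068 + 0.037 + 0.188 + 0.153 = 0.446.
Product: 0.113 × 0.446 = 0.0504.

0.0504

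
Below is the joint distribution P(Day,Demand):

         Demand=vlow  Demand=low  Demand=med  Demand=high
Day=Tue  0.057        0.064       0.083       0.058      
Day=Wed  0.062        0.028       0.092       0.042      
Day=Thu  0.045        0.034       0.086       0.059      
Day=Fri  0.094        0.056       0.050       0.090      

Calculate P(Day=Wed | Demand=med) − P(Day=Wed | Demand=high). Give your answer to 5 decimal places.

P(Demand=med) = 0.083 + 0.092 + 0.086 + 0.050 = 0.311; P(Day=Wed | Demand=med) = 0.092/0.311 = 0.295820.
P(Demand=high) = 0.058 + 0.042 + 0.059 + 0.090 = 0.249; P(Day=Wed | Demand=high) = 0.042/0.249 = 0.168675.
Difference = 0.12715.

0.12715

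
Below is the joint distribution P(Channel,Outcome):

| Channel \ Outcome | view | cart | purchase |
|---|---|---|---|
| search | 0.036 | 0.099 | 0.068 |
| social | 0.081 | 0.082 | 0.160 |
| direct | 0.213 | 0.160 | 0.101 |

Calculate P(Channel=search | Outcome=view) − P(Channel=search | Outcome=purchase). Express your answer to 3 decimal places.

P(Outcome=view) = 0.036 + 0.081 + 0.213 = 0.330; P(Channel=search | Outcome=view) = 0.036/0.330 = 0.1091.
P(Outcome=purchase) = 0.068 + 0.160 + 0.101 = 0.329; P(Channel=search | Outcome=purchase) = 0.068/0.329 = 0.2067.
Difference = -0.098.

-0.098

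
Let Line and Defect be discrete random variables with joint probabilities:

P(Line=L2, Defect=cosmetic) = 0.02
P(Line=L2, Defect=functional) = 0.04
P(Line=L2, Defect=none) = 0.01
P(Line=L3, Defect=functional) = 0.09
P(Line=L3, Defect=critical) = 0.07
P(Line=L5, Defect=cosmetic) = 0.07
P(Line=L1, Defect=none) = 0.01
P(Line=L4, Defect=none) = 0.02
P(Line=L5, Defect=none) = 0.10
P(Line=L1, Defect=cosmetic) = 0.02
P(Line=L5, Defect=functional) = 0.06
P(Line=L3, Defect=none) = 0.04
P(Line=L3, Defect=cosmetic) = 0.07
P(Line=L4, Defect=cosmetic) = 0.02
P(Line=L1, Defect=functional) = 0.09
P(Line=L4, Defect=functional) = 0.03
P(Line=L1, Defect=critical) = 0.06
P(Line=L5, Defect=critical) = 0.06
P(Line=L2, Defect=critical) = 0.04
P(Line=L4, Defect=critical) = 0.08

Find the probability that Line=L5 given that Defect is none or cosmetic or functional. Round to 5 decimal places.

P(Defect=none) = 0.01 + 0.01 + 0.04 + 0.02 + 0.10 = 0.18.
P(Defect=cosmetic) = 0.02 + 0.02 + 0.07 + 0.02 + 0.07 = 0.20.
P(Defect=functional) = 0.09 + 0.04 + 0.09 + 0.03 + 0.06 = 0.31.
P(Defect ∈ {none, cosmetic, functional}) = 0.18 + 0.20 + 0.31 = 0.69; P(Line=L5, Defect ∈ {none, cosmetic, functional}) = 0.10 + 0.07 + 0.06 = 0.23.
P(Line=L5 | Defect ∈ {none, cosmetic, functional}) = 0.23/0.69 = 0.33333.

0.33333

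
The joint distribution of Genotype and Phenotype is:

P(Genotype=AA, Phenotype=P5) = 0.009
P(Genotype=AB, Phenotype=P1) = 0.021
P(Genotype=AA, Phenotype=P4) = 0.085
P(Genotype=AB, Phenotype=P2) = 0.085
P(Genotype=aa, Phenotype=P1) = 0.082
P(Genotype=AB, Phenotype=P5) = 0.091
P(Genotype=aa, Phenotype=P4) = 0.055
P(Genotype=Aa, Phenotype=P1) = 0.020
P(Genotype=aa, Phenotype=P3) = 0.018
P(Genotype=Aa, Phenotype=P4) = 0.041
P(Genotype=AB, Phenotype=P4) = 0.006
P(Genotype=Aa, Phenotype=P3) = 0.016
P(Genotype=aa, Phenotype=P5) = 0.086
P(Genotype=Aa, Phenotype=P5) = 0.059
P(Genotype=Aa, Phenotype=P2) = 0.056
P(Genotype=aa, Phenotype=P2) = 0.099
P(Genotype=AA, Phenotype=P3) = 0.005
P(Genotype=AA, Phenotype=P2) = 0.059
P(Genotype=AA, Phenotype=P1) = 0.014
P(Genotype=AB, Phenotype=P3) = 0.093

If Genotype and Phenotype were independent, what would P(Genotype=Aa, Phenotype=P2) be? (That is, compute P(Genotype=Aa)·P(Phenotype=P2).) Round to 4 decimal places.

0.0574

P(Genotype=Aa) = 0.020 + 0.056 + 0.016 + 0.041 + 0.059 = 0.192.
P(Phenotype=P2) = 0.059 + 0.056 + 0.099 + 0.085 = 0.299.
Product: 0.192 × 0.299 = 0.0574.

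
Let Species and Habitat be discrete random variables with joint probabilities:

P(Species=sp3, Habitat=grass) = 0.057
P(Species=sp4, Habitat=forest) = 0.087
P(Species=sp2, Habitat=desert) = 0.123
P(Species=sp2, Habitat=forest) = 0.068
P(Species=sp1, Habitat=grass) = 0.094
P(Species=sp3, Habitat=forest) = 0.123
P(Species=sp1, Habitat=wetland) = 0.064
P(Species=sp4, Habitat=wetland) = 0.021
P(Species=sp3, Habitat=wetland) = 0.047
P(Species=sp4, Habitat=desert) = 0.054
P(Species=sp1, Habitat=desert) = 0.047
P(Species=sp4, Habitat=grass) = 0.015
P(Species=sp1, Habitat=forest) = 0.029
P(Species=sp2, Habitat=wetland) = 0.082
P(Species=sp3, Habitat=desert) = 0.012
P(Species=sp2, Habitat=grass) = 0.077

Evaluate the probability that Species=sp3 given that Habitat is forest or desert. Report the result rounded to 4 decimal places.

P(Habitat=forest) = 0.029 + 0.068 + 0.123 + 0.087 = 0.307.
P(Habitat=desert) = 0.047 + 0.123 + 0.012 + 0.054 = 0.236.
P(Habitat ∈ {forest, desert}) = 0.307 + 0.236 = 0.543; P(Species=sp3, Habitat ∈ {forest, desert}) = 0.123 + 0.012 = 0.135.
P(Species=sp3 | Habitat ∈ {forest, desert}) = 0.135/0.543 = 0.2486.

0.2486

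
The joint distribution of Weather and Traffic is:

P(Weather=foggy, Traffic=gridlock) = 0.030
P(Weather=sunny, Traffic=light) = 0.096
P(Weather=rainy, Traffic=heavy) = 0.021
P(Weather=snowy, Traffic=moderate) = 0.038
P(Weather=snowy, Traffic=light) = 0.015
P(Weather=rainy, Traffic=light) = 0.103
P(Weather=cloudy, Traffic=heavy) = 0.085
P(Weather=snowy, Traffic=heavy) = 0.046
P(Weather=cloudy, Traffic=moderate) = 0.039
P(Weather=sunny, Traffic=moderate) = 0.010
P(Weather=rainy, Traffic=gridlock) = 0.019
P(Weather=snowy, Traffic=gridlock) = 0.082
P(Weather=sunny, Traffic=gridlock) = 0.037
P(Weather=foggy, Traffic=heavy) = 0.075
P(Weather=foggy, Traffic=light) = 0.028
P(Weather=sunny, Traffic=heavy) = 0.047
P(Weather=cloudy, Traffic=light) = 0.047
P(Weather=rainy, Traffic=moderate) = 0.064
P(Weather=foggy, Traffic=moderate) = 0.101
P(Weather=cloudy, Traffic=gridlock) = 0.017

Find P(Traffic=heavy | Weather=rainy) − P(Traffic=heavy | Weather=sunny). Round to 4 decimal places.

P(Weather=rainy) = 0.103 + 0.064 + 0.021 + 0.019 = 0.207; P(Traffic=heavy | Weather=rainy) = 0.021/0.207 = 0.10145.
P(Weather=sunny) = 0.096 + 0.010 + 0.047 + 0.037 = 0.190; P(Traffic=heavy | Weather=sunny) = 0.047/0.190 = 0.24737.
Difference = -0.1459.

-0.1459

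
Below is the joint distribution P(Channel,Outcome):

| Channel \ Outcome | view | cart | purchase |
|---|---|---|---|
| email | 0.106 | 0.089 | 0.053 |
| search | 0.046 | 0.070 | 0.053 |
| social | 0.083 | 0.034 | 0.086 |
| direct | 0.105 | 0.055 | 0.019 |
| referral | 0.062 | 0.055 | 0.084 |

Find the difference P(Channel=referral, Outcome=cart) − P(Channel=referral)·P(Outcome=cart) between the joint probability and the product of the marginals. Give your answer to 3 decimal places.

-0.006

P(Channel=referral) = 0.062 + 0.055 + 0.084 = 0.201.
P(Outcome=cart) = 0.089 + 0.070 + 0.034 + 0.055 + 0.055 = 0.303.
P(Channel=referral, Outcome=cart) − P(Channel=referral)P(Outcome=cart) = 0.055 − 0.201×0.303 = -0.006.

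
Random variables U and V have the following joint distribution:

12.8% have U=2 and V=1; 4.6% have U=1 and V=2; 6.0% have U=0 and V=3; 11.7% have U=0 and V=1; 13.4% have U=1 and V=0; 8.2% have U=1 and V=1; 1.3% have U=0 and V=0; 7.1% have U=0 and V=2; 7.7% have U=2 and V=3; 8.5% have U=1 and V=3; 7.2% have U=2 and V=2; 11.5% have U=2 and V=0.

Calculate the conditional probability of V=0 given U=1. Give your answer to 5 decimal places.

0.38617

P(U=1) = 0.134 + 0.082 + 0.046 + 0.085 = 0.347.
P(V=0 | U=1) = 0.134/0.347 = 0.38617.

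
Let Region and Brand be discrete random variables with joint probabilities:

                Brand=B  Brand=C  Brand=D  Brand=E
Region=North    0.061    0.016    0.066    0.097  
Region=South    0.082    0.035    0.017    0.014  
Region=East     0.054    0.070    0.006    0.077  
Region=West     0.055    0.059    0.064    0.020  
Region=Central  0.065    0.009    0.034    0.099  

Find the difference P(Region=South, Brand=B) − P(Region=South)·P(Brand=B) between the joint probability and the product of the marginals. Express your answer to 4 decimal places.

0.0351

P(Region=South) = 0.082 + 0.035 + 0.017 + 0.014 = 0.148.
P(Brand=B) = 0.061 + 0.082 + 0.054 + 0.055 + 0.065 = 0.317.
P(Region=South, Brand=B) − P(Region=South)P(Brand=B) = 0.082 − 0.148×0.317 = 0.0351.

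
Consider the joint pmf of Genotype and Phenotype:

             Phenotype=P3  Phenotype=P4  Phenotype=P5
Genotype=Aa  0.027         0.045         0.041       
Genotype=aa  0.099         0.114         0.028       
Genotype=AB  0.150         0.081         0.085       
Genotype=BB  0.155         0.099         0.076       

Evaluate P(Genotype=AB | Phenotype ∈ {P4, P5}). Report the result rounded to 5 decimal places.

0.29174

P(Phenotype=P4) = 0.045 + 0.114 + 0.081 + 0.099 = 0.339.
P(Phenotype=P5) = 0.041 + 0.028 + 0.085 + 0.076 = 0.230.
P(Phenotype ∈ {P4, P5}) = 0.339 + 0.230 = 0.569; P(Genotype=AB, Phenotype ∈ {P4, P5}) = 0.081 + 0.085 = 0.166.
P(Genotype=AB | Phenotype ∈ {P4, P5}) = 0.166/0.569 = 0.29174.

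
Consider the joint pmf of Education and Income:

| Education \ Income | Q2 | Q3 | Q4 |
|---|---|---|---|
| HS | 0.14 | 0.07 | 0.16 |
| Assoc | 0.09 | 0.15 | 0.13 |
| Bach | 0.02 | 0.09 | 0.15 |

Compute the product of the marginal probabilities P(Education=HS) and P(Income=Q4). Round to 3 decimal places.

P(Education=HS) = 0.14 + 0.07 + 0.16 = 0.37.
P(Income=Q4) = 0.16 + 0.13 + 0.15 = 0.44.
Product: 0.37 × 0.44 = 0.163.

0.163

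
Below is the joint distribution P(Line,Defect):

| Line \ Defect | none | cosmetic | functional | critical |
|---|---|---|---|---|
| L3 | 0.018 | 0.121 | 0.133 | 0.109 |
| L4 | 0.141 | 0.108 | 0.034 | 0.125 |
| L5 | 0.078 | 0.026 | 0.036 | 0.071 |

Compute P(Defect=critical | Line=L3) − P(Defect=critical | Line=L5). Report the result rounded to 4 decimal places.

P(Line=L3) = 0.018 + 0.121 + 0.133 + 0.109 = 0.381; P(Defect=critical | Line=L3) = 0.109/0.381 = 0.28609.
P(Line=L5) = 0.078 + 0.026 + 0.036 + 0.071 = 0.211; P(Defect=critical | Line=L5) = 0.071/0.211 = 0.33649.
Difference = -0.0504.

-0.0504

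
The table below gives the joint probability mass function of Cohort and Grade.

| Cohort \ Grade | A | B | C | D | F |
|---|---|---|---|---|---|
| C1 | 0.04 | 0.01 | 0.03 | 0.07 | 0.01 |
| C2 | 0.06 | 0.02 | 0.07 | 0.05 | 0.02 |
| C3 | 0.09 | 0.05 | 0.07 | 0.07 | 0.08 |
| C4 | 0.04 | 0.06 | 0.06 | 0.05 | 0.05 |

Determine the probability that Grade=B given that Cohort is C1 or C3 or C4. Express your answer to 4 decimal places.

0.1538

P(Cohort=C1) = 0.04 + 0.01 + 0.03 + 0.07 + 0.01 = 0.16.
P(Cohort=C3) = 0.09 + 0.05 + 0.07 + 0.07 + 0.08 = 0.36.
P(Cohort=C4) = 0.04 + 0.06 + 0.06 + 0.05 + 0.05 = 0.26.
P(Cohort ∈ {C1, C3, C4}) = 0.16 + 0.36 + 0.26 = 0.78; P(Grade=B, Cohort ∈ {C1, C3, C4}) = 0.01 + 0.05 + 0.06 = 0.12.
P(Grade=B | Cohort ∈ {C1, C3, C4}) = 0.12/0.78 = 0.1538.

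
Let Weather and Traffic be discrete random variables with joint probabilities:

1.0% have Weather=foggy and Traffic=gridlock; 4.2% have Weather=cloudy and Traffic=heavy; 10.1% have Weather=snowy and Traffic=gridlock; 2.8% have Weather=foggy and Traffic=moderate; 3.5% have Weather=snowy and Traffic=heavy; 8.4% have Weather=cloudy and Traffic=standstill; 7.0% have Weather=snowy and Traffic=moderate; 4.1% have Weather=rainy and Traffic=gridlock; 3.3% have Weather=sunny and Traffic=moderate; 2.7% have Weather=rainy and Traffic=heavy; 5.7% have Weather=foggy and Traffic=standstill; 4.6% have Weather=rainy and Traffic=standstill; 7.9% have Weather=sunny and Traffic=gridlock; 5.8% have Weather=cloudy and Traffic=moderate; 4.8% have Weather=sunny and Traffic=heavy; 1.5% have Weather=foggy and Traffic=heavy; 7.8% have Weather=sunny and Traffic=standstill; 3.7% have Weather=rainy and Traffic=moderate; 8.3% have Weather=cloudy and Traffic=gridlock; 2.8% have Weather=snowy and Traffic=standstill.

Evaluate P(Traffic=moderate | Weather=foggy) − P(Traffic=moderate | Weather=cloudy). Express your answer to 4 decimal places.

P(Weather=foggy) = 0.028 + 0.015 + 0.010 + 0.057 = 0.110; P(Traffic=moderate | Weather=foggy) = 0.028/0.110 = 0.25455.
P(Weather=cloudy) = 0.058 + 0.042 + 0.083 + 0.084 = 0.267; P(Traffic=moderate | Weather=cloudy) = 0.058/0.267 = 0.21723.
Difference = 0.0373.

0.0373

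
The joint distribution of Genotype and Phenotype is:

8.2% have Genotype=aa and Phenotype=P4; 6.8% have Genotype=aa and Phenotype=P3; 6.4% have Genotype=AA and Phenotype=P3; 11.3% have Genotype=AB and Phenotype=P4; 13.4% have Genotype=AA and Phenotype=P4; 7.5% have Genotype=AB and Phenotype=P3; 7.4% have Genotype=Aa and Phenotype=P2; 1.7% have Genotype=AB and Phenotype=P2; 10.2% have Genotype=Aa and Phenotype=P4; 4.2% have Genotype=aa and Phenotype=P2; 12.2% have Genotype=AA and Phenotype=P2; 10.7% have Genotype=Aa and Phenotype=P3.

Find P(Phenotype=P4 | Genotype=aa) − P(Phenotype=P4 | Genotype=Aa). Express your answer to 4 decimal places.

0.0667

P(Genotype=aa) = 0.042 + 0.068 + 0.082 = 0.192; P(Phenotype=P4 | Genotype=aa) = 0.082/0.192 = 0.42708.
P(Genotype=Aa) = 0.074 + 0.107 + 0.102 = 0.283; P(Phenotype=P4 | Genotype=Aa) = 0.102/0.283 = 0.36042.
Difference = 0.0667.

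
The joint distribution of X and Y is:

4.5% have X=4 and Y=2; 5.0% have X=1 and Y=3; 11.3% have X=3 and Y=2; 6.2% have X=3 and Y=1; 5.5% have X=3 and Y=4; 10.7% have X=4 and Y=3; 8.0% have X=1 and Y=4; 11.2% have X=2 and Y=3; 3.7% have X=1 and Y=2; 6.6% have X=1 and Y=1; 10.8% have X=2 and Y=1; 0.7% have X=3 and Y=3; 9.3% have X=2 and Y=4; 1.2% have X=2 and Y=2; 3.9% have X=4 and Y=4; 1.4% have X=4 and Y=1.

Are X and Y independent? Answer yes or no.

P(X=3) = 0.237 and P(Y=2) = 0.207, so their product is 0.04906, but P(X=3, Y=2) = 0.113. Since these differ, X and Y are not independent.

no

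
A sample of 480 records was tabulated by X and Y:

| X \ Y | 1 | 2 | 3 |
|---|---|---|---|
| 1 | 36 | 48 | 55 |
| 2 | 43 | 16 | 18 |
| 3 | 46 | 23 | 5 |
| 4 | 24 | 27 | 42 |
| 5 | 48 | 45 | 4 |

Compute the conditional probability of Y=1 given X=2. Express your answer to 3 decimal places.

0.558

Total with X=2: 43 + 16 + 18 = 77.
P(Y=1 | X=2) = 43/77 = 0.558.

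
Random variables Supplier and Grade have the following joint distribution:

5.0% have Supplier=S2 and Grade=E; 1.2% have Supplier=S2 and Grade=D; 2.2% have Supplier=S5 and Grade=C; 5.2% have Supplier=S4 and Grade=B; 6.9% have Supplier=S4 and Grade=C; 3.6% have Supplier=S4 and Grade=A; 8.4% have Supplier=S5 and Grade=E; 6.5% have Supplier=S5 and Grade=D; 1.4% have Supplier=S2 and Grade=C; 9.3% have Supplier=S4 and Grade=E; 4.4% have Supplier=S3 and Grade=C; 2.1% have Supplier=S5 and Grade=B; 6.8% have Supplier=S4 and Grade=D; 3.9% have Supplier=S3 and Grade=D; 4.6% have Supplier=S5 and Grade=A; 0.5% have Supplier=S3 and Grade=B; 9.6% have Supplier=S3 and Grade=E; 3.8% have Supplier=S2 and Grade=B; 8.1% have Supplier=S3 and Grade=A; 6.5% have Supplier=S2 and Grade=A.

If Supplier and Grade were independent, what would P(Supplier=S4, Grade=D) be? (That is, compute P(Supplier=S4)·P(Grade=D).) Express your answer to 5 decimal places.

0.05851

P(Supplier=S4) = 0.036 + 0.052 + 0.069 + 0.068 + 0.093 = 0.318.
P(Grade=D) = 0.012 + 0.039 + 0.068 + 0.065 = 0.184.
Product: 0.318 × 0.184 = 0.05851.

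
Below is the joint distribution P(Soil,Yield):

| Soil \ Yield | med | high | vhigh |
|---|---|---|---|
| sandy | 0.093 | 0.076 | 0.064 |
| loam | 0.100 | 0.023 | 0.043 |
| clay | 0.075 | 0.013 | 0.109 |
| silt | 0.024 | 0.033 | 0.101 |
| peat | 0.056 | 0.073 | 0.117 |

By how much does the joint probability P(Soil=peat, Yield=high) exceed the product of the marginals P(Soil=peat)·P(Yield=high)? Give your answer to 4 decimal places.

P(Soil=peat) = 0.056 + 0.073 + 0.117 = 0.246.
P(Yield=high) = 0.076 + 0.023 + 0.013 + 0.033 + 0.073 = 0.218.
P(Soil=peat, Yield=high) − P(Soil=peat)P(Yield=high) = 0.073 − 0.246×0.218 = 0.0194.

0.0194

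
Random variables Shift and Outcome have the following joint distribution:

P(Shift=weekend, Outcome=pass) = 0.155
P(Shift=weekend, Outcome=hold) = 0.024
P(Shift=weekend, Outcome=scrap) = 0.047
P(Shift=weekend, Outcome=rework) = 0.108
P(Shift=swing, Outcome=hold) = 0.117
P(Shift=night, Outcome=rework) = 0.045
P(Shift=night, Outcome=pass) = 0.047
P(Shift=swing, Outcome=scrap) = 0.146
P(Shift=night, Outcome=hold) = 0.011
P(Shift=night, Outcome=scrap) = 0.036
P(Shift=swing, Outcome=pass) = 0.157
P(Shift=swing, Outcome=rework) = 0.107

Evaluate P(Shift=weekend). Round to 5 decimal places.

P(Shift=weekend) = 0.155 + 0.108 + 0.047 + 0.024 = 0.334.

0.33400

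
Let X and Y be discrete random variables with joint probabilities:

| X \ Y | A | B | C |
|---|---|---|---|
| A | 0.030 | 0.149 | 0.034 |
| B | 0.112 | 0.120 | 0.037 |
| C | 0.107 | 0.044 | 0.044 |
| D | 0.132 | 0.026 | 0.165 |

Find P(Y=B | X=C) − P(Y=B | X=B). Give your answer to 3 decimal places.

-0.220

P(X=C) = 0.107 + 0.044 + 0.044 = 0.195; P(Y=B | X=C) = 0.044/0.195 = 0.2256.
P(X=B) = 0.112 + 0.120 + 0.037 = 0.269; P(Y=B | X=B) = 0.120/0.269 = 0.4461.
Difference = -0.220.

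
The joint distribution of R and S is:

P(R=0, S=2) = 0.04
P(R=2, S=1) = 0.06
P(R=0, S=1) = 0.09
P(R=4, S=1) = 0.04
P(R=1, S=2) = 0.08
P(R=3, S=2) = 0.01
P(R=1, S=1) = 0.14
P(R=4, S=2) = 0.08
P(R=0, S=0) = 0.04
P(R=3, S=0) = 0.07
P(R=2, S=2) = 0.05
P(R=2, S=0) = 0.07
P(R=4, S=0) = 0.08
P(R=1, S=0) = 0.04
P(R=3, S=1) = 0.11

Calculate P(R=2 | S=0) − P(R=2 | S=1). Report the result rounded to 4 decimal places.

0.0970

P(S=0) = 0.04 + 0.04 + 0.07 + 0.07 + 0.08 = 0.30; P(R=2 | S=0) = 0.07/0.30 = 0.23333.
P(S=1) = 0.09 + 0.14 + 0.06 + 0.11 + 0.04 = 0.44; P(R=2 | S=1) = 0.06/0.44 = 0.13636.
Difference = 0.0970.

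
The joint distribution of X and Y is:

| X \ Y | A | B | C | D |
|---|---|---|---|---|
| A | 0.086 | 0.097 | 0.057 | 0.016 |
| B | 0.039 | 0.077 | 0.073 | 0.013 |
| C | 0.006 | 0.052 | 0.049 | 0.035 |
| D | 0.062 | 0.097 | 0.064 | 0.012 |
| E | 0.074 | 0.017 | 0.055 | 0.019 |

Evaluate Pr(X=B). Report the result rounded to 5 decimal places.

0.20200

P(X=B) = 0.039 + 0.077 + 0.073 + 0.013 = 0.202.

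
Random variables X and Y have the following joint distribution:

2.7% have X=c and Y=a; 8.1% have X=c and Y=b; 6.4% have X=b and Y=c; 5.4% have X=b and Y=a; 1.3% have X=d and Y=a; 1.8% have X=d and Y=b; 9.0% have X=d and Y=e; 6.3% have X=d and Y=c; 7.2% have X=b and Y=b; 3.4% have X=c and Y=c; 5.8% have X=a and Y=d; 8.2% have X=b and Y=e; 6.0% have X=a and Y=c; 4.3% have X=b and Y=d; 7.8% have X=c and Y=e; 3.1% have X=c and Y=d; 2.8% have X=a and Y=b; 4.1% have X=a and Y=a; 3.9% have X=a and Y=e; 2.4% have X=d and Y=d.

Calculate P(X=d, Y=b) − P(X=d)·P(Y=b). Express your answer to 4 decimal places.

P(X=d) = 0.013 + 0.018 + 0.063 + 0.024 + 0.090 = 0.208.
P(Y=b) = 0.028 + 0.072 + 0.081 + 0.018 = 0.199.
P(X=d, Y=b) − P(X=d)P(Y=b) = 0.018 − 0.208×0.199 = -0.0234.

-0.0234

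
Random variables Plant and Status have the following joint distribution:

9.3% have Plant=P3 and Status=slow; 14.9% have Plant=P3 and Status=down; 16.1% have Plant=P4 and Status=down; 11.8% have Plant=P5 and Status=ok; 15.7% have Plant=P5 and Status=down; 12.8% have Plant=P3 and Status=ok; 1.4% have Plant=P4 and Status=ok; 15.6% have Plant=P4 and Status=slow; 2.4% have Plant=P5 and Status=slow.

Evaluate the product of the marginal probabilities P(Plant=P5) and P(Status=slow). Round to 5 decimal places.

0.08163

P(Plant=P5) = 0.118 + 0.024 + 0.157 = 0.299.
P(Status=slow) = 0.093 + 0.156 + 0.024 = 0.273.
Product: 0.299 × 0.273 = 0.08163.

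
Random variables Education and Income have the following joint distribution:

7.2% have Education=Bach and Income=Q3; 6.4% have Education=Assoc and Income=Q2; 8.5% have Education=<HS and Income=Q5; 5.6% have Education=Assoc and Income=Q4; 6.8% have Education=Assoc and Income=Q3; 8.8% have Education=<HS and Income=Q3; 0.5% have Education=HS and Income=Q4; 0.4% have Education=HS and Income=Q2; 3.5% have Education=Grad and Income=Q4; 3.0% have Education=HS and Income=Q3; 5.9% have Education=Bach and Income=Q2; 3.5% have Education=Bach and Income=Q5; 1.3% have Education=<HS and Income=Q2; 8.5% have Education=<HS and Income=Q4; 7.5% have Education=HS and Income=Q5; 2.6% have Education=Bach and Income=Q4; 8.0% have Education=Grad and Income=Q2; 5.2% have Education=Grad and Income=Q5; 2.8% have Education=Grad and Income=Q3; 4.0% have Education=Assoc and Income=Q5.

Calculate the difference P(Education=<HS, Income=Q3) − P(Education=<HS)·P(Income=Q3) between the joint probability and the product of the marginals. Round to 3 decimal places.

P(Education=<HS) = 0.013 + 0.088 + 0.085 + 0.085 = 0.271.
P(Income=Q3) = 0.088 + 0.030 + 0.068 + 0.072 + 0.028 = 0.286.
P(Education=<HS, Income=Q3) − P(Education=<HS)P(Income=Q3) = 0.088 − 0.271×0.286 = 0.010.

0.010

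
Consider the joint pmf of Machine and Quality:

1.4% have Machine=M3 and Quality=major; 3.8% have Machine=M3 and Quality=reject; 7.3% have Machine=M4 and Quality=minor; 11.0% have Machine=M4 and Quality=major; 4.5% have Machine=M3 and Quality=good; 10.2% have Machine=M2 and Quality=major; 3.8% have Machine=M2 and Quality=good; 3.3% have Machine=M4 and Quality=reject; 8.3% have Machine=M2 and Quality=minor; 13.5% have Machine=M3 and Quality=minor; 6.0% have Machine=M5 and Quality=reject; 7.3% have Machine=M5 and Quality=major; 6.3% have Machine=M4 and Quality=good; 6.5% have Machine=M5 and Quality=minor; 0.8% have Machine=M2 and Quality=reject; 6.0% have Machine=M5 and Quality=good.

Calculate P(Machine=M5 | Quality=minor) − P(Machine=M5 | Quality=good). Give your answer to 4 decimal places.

-0.1087

P(Quality=minor) = 0.083 + 0.135 + 0.073 + 0.065 = 0.356; P(Machine=M5 | Quality=minor) = 0.065/0.356 = 0.18258.
P(Quality=good) = 0.038 + 0.045 + 0.063 + 0.060 = 0.206; P(Machine=M5 | Quality=good) = 0.060/0.206 = 0.29126.
Difference = -0.1087.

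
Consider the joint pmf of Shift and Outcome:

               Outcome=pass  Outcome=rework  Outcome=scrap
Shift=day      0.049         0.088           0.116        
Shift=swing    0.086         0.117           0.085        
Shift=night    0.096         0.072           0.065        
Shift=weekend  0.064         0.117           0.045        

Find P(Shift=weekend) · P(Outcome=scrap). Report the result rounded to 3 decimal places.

P(Shift=weekend) = 0.064 + 0.117 + 0.045 = 0.226.
P(Outcome=scrap) = 0.116 + 0.085 + 0.065 + 0.045 = 0.311.
Product: 0.226 × 0.311 = 0.070.

0.070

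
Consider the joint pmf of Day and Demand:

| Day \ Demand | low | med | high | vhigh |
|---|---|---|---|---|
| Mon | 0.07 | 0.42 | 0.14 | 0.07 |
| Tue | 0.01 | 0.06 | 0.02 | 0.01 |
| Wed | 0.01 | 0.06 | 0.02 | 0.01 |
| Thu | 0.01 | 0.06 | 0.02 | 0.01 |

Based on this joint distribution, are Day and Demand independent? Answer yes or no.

yes

Every cell satisfies P(Day,Demand) = P(Day)·P(Demand). For instance P(Day=Wed) = 0.10, P(Demand=high) = 0.20, and 0.10×0.20 = 0.02 matches the joint entry. So Day and Demand are independent.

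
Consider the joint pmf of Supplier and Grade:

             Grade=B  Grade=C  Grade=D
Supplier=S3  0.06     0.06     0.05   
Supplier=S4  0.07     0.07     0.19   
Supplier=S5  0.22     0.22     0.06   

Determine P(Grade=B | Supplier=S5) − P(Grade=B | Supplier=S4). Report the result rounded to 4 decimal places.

P(Supplier=S5) = 0.22 + 0.22 + 0.06 = 0.50; P(Grade=B | Supplier=S5) = 0.22/0.50 = 0.44000.
P(Supplier=S4) = 0.07 + 0.07 + 0.19 = 0.33; P(Grade=B | Supplier=S4) = 0.07/0.33 = 0.21212.
Difference = 0.2279.

0.2279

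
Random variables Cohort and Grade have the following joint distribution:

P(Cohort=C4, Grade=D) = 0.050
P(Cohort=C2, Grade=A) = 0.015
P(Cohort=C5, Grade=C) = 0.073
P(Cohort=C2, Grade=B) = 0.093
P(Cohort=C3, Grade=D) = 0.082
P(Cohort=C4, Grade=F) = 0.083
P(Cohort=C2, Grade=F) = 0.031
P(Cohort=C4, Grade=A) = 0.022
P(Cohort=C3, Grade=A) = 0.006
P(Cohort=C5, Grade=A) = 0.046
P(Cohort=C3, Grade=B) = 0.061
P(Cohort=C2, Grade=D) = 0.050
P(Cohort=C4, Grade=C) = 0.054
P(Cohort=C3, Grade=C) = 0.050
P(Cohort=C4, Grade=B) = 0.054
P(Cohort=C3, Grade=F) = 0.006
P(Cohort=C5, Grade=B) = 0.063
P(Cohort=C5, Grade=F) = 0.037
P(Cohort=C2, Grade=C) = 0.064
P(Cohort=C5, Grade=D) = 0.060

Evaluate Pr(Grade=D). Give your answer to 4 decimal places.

P(Grade=D) = 0.050 + 0.082 + 0.050 + 0.060 = 0.242.

0.2420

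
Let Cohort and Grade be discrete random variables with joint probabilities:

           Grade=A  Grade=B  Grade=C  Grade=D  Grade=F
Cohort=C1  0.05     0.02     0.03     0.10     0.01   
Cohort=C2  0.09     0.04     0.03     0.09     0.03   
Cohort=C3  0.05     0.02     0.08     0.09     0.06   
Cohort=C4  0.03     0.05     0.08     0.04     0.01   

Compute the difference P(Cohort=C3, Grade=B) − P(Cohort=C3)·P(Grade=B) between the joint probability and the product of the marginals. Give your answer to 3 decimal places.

-0.019

P(Cohort=C3) = 0.05 + 0.02 + 0.08 + 0.09 + 0.06 = 0.30.
P(Grade=B) = 0.02 + 0.04 + 0.02 + 0.05 = 0.13.
P(Cohort=C3, Grade=B) − P(Cohort=C3)P(Grade=B) = 0.02 − 0.30×0.13 = -0.019.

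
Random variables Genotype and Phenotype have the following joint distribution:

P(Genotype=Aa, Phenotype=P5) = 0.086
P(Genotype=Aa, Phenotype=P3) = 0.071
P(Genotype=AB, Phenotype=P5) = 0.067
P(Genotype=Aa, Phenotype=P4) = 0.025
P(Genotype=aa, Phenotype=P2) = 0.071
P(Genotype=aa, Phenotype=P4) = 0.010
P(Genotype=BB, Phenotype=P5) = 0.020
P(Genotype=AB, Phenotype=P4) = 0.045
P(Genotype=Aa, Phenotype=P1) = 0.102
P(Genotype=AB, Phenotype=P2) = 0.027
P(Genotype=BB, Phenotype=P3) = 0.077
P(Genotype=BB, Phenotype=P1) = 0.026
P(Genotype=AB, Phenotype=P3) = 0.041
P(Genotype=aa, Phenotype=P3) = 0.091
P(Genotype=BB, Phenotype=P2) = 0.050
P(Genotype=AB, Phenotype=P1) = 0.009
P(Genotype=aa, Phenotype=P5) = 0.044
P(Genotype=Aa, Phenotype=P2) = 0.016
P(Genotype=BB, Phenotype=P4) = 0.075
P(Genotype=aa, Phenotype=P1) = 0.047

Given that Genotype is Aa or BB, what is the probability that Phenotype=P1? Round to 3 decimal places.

0.234

P(Genotype=Aa) = 0.102 + 0.016 + 0.071 + 0.025 + 0.086 = 0.300.
P(Genotype=BB) = 0.026 + 0.050 + 0.077 + 0.075 + 0.020 = 0.248.
P(Genotype ∈ {Aa, BB}) = 0.300 + 0.248 = 0.548; P(Phenotype=P1, Genotype ∈ {Aa, BB}) = 0.102 + 0.026 = 0.128.
P(Phenotype=P1 | Genotype ∈ {Aa, BB}) = 0.128/0.548 = 0.234.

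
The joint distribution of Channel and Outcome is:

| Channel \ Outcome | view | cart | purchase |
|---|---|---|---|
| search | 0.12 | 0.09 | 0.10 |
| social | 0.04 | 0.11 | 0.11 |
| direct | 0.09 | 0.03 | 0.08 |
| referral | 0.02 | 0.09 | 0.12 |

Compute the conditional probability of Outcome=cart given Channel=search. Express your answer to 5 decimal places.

P(Channel=search) = 0.12 + 0.09 + 0.10 = 0.31.
P(Outcome=cart | Channel=search) = 0.09/0.31 = 0.29032.

0.29032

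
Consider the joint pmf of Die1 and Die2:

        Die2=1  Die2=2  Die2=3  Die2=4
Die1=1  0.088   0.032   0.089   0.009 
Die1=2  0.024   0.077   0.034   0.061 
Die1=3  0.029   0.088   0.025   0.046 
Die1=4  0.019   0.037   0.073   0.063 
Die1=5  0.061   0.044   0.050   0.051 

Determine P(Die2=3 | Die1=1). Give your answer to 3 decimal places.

0.408

P(Die1=1) = 0.088 + 0.032 + 0.089 + 0.009 = 0.218.
P(Die2=3 | Die1=1) = 0.089/0.218 = 0.408.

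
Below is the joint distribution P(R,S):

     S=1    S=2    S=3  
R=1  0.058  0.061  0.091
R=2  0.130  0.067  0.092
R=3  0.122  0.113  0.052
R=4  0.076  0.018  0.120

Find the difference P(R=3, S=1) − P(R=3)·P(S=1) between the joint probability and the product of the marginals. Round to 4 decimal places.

0.0112

P(R=3) = 0.122 + 0.113 + 0.052 = 0.287.
P(S=1) = 0.058 + 0.130 + 0.122 + 0.076 = 0.386.
P(R=3, S=1) − P(R=3)P(S=1) = 0.122 − 0.287×0.386 = 0.0112.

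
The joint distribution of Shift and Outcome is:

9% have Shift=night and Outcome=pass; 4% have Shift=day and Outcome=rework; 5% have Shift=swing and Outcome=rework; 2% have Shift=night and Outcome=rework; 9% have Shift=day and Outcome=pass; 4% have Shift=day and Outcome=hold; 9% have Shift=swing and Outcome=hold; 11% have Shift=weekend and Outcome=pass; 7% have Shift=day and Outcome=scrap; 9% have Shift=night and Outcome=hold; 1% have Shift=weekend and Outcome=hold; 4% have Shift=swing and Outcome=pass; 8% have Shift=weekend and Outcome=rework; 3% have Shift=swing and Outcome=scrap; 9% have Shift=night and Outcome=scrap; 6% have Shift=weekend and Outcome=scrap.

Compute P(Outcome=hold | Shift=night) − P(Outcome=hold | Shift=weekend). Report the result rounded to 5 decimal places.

0.27188

P(Shift=night) = 0.09 + 0.02 + 0.09 + 0.09 = 0.29; P(Outcome=hold | Shift=night) = 0.09/0.29 = 0.310345.
P(Shift=weekend) = 0.11 + 0.08 + 0.06 + 0.01 = 0.26; P(Outcome=hold | Shift=weekend) = 0.01/0.26 = 0.038462.
Difference = 0.27188.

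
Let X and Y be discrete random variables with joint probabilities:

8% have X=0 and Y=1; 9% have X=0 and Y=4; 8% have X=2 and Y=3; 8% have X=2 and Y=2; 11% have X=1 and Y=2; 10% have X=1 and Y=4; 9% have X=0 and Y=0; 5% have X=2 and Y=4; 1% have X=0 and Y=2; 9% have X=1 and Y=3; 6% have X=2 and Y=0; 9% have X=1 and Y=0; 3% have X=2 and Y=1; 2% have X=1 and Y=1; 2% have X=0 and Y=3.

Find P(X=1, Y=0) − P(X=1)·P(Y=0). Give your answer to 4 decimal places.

-0.0084

P(X=1) = 0.09 + 0.02 + 0.11 + 0.09 + 0.10 = 0.41.
P(Y=0) = 0.09 + 0.09 + 0.06 = 0.24.
P(X=1, Y=0) − P(X=1)P(Y=0) = 0.09 − 0.41×0.24 = -0.0084.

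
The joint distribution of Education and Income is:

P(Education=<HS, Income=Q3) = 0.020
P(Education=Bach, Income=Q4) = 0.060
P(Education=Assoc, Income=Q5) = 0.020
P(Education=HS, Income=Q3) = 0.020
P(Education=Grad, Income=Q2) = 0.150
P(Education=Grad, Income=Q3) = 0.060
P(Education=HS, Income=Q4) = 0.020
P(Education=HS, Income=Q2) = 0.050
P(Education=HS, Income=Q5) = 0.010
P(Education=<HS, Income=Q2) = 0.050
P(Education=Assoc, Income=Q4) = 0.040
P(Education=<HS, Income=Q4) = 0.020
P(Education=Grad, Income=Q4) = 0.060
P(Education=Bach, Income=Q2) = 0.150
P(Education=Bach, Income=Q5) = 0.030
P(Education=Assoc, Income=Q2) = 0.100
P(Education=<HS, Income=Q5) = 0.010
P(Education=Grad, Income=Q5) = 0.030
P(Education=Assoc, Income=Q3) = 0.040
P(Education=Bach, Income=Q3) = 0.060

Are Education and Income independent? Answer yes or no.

Every cell satisfies P(Education,Income) = P(Education)·P(Income). For instance P(Education=Bach) = 0.300, P(Income=Q3) = 0.200, and 0.300×0.200 = 0.060 matches the joint entry. So Education and Income are independent.

yes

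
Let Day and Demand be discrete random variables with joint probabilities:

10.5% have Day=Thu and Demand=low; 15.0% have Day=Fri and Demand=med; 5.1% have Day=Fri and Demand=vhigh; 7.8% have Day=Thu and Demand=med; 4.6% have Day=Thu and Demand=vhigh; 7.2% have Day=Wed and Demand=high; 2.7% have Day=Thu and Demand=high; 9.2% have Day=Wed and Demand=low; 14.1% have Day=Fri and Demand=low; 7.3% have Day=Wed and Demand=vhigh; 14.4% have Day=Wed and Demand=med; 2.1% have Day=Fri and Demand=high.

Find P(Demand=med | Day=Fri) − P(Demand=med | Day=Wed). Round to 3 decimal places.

P(Day=Fri) = 0.141 + 0.150 + 0.021 + 0.051 = 0.363; P(Demand=med | Day=Fri) = 0.150/0.363 = 0.4132.
P(Day=Wed) = 0.092 + 0.144 + 0.072 + 0.073 = 0.381; P(Demand=med | Day=Wed) = 0.144/0.381 = 0.3780.
Difference = 0.035.

0.035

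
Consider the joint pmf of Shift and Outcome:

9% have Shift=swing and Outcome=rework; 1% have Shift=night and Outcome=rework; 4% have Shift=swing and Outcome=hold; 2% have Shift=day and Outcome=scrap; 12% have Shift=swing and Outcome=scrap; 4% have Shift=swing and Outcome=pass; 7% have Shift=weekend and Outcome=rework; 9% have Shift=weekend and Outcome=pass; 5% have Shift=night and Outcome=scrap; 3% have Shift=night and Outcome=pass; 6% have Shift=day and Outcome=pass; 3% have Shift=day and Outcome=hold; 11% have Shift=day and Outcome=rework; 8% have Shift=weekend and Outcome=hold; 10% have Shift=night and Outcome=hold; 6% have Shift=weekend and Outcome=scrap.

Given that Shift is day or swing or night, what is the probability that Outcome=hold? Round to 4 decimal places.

0.2429

P(Shift=day) = 0.06 + 0.11 + 0.02 + 0.03 = 0.22.
P(Shift=swing) = 0.04 + 0.09 + 0.12 + 0.04 = 0.29.
P(Shift=night) = 0.03 + 0.01 + 0.05 + 0.10 = 0.19.
P(Shift ∈ {day, swing, night}) = 0.22 + 0.29 + 0.19 = 0.70; P(Outcome=hold, Shift ∈ {day, swing, night}) = 0.03 + 0.04 + 0.10 = 0.17.
P(Outcome=hold | Shift ∈ {day, swing, night}) = 0.17/0.70 = 0.2429.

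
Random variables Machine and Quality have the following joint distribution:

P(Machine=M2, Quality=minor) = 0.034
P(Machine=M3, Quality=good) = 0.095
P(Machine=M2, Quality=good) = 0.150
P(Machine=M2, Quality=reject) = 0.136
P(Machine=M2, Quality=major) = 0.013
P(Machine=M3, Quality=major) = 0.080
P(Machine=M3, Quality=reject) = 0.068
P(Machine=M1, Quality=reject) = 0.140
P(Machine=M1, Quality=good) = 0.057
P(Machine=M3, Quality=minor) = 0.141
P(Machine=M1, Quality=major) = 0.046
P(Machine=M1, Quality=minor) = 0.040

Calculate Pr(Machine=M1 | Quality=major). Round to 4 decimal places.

0.3309

P(Quality=major) = 0.046 + 0.013 + 0.080 = 0.139.
P(Machine=M1 | Quality=major) = 0.046/0.139 = 0.3309.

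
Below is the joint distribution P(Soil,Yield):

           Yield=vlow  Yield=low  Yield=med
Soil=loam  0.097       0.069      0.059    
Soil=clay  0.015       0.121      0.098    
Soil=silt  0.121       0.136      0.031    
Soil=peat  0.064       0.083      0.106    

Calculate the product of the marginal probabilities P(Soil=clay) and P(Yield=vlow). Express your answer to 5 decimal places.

0.06950

P(Soil=clay) = 0.015 + 0.121 + 0.098 = 0.234.
P(Yield=vlow) = 0.097 + 0.015 + 0.121 + 0.064 = 0.297.
Product: 0.234 × 0.297 = 0.06950.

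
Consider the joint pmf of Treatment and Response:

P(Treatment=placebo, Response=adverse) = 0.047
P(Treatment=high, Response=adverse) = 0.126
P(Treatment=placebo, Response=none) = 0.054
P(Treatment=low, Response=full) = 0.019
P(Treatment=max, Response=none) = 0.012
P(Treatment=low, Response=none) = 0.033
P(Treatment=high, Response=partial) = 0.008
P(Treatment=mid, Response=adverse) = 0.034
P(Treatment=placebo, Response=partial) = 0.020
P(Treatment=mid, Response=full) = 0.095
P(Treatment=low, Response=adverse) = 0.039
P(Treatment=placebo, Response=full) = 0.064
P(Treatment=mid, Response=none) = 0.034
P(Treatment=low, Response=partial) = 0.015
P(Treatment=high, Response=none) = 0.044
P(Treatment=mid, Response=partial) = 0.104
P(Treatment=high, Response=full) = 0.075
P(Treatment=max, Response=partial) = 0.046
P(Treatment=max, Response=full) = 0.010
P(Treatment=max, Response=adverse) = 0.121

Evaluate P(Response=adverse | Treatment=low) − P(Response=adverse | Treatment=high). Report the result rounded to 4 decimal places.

P(Treatment=low) = 0.033 + 0.015 + 0.019 + 0.039 = 0.106; P(Response=adverse | Treatment=low) = 0.039/0.106 = 0.36792.
P(Treatment=high) = 0.044 + 0.008 + 0.075 + 0.126 = 0.253; P(Response=adverse | Treatment=high) = 0.126/0.253 = 0.49802.
Difference = -0.1301.

-0.1301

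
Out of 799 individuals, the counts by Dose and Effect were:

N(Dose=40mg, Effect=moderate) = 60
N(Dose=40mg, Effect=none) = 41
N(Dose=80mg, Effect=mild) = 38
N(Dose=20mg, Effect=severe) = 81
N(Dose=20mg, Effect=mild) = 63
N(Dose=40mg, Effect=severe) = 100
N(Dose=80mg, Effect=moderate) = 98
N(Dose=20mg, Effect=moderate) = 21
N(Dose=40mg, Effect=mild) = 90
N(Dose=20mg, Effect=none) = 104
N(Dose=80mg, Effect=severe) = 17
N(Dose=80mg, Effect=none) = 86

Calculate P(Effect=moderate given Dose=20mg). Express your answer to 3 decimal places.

Total with Dose=20mg: 104 + 63 + 21 + 81 = 269.
P(Effect=moderate | Dose=20mg) = 21/269 = 0.078.

0.078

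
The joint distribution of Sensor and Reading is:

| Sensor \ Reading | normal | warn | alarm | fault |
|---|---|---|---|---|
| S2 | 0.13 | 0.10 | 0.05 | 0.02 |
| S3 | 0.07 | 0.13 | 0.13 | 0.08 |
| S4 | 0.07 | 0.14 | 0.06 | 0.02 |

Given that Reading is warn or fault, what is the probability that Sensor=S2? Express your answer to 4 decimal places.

0.2449

P(Reading=warn) = 0.10 + 0.13 + 0.14 = 0.37.
P(Reading=fault) = 0.02 + 0.08 + 0.02 = 0.12.
P(Reading ∈ {warn, fault}) = 0.37 + 0.12 = 0.49; P(Sensor=S2, Reading ∈ {warn, fault}) = 0.10 + 0.02 = 0.12.
P(Sensor=S2 | Reading ∈ {warn, fault}) = 0.12/0.49 = 0.2449.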